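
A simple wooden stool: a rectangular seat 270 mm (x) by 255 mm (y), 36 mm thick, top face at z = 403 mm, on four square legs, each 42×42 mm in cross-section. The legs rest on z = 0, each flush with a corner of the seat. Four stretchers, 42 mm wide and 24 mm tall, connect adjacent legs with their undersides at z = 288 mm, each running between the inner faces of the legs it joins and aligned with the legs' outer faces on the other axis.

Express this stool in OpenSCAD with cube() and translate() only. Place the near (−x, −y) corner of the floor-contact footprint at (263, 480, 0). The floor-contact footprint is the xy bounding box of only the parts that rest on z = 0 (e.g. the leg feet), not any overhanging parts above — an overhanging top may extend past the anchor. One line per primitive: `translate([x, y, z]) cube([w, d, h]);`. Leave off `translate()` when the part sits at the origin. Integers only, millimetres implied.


// leg_h = 403 - 36 = 367
// stretcher span = 270 - 2*42 = 186
translate([263, 480, 367]) cube([270, 255, 36]);
translate([263, 480, 0]) cube([42, 42, 367]);
translate([491, 480, 0]) cube([42, 42, 367]);
translate([263, 693, 0]) cube([42, 42, 367]);
translate([491, 693, 0]) cube([42, 42, 367]);
translate([305, 480, 288]) cube([186, 42, 24]);
translate([305, 693, 288]) cube([186, 42, 24]);
translate([263, 522, 288]) cube([42, 171, 24]);
translate([491, 522, 288]) cube([42, 171, 24]);


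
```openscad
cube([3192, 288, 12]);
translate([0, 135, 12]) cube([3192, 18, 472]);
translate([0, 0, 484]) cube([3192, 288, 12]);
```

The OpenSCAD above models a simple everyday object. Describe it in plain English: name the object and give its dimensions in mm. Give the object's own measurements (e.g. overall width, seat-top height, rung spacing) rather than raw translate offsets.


An I-beam lying along x, 3192 mm long. Overall section height 496 mm. Two flanges 288 mm wide (y) and 12 mm thick, one on the floor and one at the top; a web 18 mm thick runs between them, centred on the flange width.


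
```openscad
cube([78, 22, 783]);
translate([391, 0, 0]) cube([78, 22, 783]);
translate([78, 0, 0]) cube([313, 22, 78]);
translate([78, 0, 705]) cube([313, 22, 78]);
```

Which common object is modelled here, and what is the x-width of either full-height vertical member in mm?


A picture frame. The border width is 78 mm.

Four thin pieces enclosing a rectangular opening — a picture frame. The two full-height stiles are 783 mm tall; the top rail sits at z = 705 and is 78 mm tall, so the border above the opening is 783 − 705 = 78 mm, matching the stile x-width.


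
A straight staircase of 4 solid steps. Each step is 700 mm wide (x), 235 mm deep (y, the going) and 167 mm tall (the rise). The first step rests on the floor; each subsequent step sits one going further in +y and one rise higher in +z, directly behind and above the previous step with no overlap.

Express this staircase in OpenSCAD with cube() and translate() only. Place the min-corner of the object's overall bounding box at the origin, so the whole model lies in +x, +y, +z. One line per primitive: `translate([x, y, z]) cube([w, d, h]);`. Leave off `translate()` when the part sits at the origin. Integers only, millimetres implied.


cube([700, 235, 167]);
translate([0, 235, 167]) cube([700, 235, 167]);
translate([0, 470, 334]) cube([700, 235, 167]);
translate([0, 705, 501]) cube([700, 235, 167]);


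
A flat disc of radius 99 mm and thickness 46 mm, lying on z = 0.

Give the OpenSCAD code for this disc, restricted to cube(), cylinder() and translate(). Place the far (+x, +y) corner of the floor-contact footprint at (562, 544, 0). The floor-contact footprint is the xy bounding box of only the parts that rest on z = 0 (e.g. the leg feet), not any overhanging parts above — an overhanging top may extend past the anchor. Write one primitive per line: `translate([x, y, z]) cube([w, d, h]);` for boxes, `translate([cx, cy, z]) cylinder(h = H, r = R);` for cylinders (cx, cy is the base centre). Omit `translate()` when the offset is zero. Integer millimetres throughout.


translate([463, 445, 0]) cylinder(h = 46, r = 99);


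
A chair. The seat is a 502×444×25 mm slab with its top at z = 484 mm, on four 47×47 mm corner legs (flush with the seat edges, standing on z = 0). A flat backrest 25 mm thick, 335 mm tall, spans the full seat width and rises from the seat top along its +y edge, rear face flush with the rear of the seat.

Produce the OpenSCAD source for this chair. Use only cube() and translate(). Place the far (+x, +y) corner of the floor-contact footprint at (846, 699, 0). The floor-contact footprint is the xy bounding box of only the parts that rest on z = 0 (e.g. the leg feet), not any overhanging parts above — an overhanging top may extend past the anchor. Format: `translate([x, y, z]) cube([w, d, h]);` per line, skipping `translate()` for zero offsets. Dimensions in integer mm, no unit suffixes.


translate([344, 255, 459]) cube([502, 444, 25]);
translate([344, 255, 0]) cube([47, 47, 459]);
translate([799, 255, 0]) cube([47, 47, 459]);
translate([344, 652, 0]) cube([47, 47, 459]);
translate([799, 652, 0]) cube([47, 47, 459]);
translate([344, 674, 484]) cube([502, 25, 335]);


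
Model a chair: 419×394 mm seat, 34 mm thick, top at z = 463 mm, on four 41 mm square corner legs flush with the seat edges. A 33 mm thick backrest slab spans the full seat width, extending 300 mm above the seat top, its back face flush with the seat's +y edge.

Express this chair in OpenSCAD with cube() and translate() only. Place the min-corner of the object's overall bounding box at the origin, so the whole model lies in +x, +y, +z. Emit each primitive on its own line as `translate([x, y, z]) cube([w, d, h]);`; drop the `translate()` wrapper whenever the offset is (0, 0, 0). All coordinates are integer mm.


// leg_h = 463 - 34 = 429
translate([0, 0, 429]) cube([419, 394, 34]);
cube([41, 41, 429]);
translate([378, 0, 0]) cube([41, 41, 429]);
translate([0, 353, 0]) cube([41, 41, 429]);
translate([378, 353, 0]) cube([41, 41, 429]);
translate([0, 361, 463]) cube([419, 33, 300]);


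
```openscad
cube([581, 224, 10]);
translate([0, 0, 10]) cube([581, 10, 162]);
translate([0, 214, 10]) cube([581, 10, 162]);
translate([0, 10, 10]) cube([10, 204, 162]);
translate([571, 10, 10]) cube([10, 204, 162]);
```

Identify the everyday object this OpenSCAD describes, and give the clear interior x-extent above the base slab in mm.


An open box. The internal width is 561 mm.

A 581×224 base slab with four walls standing on it — an open box. The base is 581 mm wide and the walls are 10 mm thick, so the internal width is 581 − 2 × 10 = 561 mm.


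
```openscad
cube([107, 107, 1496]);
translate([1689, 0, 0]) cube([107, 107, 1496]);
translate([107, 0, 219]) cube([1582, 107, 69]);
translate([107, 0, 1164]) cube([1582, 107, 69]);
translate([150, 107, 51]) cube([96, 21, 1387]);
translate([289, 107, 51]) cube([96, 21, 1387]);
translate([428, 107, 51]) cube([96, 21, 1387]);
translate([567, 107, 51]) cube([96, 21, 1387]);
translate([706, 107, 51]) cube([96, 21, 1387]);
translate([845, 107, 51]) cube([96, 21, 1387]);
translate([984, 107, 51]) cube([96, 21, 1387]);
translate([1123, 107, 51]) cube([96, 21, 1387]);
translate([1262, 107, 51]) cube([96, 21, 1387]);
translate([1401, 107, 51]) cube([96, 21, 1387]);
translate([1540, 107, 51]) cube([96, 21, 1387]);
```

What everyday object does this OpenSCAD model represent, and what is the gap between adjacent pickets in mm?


A fence section. The picket gap is 43 mm.

Two posts, two rails, 11 pickets — a fence section. Span 1582 mm holds 11 pickets of 96 mm with 12 equal gaps: ⌊(1582 − 11·96) / 12⌋ = 43 mm.


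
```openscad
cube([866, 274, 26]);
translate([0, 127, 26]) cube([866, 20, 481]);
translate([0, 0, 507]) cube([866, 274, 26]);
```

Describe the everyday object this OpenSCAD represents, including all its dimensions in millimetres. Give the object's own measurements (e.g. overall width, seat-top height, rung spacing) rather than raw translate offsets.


An I-beam lying along x, 866 mm long. Overall section height 533 mm. Two flanges 274 mm wide (y) and 26 mm thick, one on the floor and one at the top; a web 20 mm thick runs between them, centred on the flange width.


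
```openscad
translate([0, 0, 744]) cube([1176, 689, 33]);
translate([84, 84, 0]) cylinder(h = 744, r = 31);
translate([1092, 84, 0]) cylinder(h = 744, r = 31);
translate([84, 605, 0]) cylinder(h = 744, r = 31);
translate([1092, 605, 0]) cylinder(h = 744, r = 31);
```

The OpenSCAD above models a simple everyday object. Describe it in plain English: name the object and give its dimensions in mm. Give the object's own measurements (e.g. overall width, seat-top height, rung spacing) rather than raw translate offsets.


A table: top 1176 mm (x) × 689 mm (y), 33 mm thick, upper face at z = 777 mm, on four round legs of 62 mm diameter, each leg's bounding box inset 53 mm from the nearest pair of top edges from z = 0 to the bottom of the top.


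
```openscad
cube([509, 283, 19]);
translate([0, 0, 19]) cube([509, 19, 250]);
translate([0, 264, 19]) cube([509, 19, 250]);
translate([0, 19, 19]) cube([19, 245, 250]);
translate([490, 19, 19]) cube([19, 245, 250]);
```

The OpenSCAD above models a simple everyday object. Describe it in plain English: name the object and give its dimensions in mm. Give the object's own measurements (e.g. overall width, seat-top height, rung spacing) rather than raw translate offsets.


An open-topped rectangular box: outside dimensions 509×283×269 mm, with a uniform wall and base thickness of 19 mm. The base is a full 509×283 slab on the floor; four walls sit on top of the base. The front and back walls (the −y and +y sides) span the full width; the two side walls fit between them.


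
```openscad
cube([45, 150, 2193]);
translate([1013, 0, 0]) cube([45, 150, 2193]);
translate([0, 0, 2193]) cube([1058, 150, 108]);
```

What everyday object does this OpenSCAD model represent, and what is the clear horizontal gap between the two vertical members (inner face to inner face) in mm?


A door frame. The clear opening width is 968 mm.

Two 2193 mm tall posts with a header on top — a door frame. The left jamb is 45 mm wide at x = 0; the right jamb starts at x = 1013. The clear opening is 1013 − 45 = 968 mm.


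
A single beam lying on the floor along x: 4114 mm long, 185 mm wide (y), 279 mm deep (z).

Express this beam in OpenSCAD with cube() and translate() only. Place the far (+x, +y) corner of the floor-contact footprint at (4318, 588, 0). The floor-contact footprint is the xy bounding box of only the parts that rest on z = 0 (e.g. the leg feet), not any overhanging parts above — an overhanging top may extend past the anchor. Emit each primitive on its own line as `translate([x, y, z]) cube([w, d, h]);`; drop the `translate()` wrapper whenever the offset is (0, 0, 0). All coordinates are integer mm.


translate([204, 403, 0]) cube([4114, 185, 279]);


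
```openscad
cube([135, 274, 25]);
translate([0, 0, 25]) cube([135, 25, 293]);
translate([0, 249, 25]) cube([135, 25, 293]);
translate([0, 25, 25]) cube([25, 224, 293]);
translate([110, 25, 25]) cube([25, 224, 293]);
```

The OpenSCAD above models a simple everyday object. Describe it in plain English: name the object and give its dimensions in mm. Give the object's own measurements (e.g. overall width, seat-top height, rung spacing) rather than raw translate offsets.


An open-topped rectangular box: outside dimensions 135×274×318 mm, with a uniform wall and base thickness of 25 mm. The base is a full 135×274 slab on the floor; four walls sit on top of the base. The front and back walls (the −y and +y sides) span the full width; the two side walls fit between them.


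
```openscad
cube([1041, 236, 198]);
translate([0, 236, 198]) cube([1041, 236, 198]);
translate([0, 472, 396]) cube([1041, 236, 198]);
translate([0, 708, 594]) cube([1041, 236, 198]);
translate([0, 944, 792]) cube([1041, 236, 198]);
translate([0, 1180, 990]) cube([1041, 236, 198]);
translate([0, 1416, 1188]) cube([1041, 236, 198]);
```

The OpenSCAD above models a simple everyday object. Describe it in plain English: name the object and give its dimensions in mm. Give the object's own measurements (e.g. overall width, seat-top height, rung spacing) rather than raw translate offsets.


A straight staircase of 7 solid steps. Each step is 1041 mm wide (x), 236 mm deep (y, the going) and 198 mm tall (the rise). The first step rests on the floor; each subsequent step sits one going further in +y and one rise higher in +z, directly behind and above the previous step with no overlap.


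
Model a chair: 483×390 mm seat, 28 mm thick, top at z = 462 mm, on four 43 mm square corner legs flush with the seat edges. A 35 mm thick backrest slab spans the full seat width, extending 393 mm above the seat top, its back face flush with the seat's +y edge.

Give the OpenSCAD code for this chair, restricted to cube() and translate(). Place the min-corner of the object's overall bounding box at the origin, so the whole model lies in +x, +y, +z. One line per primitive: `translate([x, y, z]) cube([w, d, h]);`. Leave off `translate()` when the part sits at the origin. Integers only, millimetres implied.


translate([0, 0, 434]) cube([483, 390, 28]);
cube([43, 43, 434]);
translate([440, 0, 0]) cube([43, 43, 434]);
translate([0, 347, 0]) cube([43, 43, 434]);
translate([440, 347, 0]) cube([43, 43, 434]);
translate([0, 355, 462]) cube([483, 35, 393]);


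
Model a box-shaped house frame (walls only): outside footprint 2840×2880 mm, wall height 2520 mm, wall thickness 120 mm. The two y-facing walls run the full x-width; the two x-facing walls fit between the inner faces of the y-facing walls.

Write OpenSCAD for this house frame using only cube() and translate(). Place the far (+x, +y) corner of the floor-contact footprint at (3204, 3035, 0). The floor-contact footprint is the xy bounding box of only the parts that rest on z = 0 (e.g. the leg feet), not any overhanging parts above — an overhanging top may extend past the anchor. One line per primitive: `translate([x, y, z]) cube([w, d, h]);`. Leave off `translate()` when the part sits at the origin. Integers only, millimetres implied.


translate([364, 155, 0]) cube([2840, 120, 2520]);
translate([364, 2915, 0]) cube([2840, 120, 2520]);
translate([364, 275, 0]) cube([120, 2640, 2520]);
translate([3084, 275, 0]) cube([120, 2640, 2520]);


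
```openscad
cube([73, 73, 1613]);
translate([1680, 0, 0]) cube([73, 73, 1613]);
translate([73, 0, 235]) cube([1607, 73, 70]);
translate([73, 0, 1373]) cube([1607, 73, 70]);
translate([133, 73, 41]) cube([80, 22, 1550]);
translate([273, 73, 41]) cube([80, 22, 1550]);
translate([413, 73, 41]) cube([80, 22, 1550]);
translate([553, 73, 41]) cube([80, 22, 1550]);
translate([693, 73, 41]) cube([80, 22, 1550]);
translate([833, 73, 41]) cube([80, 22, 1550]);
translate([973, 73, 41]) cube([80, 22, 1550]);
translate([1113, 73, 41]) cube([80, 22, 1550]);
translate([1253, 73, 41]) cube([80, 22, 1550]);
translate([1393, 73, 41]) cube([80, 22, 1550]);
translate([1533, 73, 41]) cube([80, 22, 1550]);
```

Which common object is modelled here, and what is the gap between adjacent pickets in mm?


A fence section. The picket gap is 60 mm.

Two posts, two rails, 11 pickets — a fence section. Span 1607 mm holds 11 pickets of 80 mm with 12 equal gaps: ⌊(1607 − 11·80) / 12⌋ = 60 mm.


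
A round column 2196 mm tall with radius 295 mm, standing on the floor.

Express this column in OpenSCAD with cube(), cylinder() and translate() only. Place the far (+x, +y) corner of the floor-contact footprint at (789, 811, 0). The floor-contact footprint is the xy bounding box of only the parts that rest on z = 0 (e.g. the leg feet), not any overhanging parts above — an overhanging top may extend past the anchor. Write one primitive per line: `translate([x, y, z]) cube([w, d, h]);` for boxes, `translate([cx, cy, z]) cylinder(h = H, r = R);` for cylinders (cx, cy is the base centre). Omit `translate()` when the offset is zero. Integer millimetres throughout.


translate([494, 516, 0]) cylinder(h = 2196, r = 295);


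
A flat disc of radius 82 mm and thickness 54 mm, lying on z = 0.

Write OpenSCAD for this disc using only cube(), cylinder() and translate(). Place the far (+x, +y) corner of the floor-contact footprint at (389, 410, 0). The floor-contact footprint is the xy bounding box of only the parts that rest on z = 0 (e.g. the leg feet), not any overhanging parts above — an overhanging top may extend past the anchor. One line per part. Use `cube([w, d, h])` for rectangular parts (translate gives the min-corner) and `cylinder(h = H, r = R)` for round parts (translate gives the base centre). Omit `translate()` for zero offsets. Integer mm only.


translate([307, 328, 0]) cylinder(h = 54, r = 82);


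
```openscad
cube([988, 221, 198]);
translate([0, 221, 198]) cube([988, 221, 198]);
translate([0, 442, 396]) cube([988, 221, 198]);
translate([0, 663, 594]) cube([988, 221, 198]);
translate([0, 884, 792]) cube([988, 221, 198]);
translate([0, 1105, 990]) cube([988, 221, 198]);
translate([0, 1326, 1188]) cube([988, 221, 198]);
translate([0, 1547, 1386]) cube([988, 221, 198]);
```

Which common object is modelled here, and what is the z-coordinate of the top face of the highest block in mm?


A staircase. The total rise is 1584 mm.

8 identical blocks, each offset up and back from the previous — a staircase. Each step is 198 mm tall and there are 8 of them, so the total rise is 8 × 198 = 1584 mm.


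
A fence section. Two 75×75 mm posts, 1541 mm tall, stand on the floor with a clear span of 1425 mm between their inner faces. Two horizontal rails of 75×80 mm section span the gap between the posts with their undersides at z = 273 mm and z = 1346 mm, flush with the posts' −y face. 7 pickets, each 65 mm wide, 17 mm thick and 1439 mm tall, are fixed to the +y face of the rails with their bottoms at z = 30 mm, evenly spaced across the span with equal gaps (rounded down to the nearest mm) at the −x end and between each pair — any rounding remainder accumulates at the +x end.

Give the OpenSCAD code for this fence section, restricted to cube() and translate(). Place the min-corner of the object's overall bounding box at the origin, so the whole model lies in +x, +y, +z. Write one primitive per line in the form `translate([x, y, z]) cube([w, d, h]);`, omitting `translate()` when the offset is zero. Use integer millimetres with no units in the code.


cube([75, 75, 1541]);
translate([1500, 0, 0]) cube([75, 75, 1541]);
translate([75, 0, 273]) cube([1425, 75, 80]);
translate([75, 0, 1346]) cube([1425, 75, 80]);
translate([196, 75, 30]) cube([65, 17, 1439]);
translate([382, 75, 30]) cube([65, 17, 1439]);
translate([568, 75, 30]) cube([65, 17, 1439]);
translate([754, 75, 30]) cube([65, 17, 1439]);
translate([940, 75, 30]) cube([65, 17, 1439]);
translate([1126, 75, 30]) cube([65, 17, 1439]);
translate([1312, 75, 30]) cube([65, 17, 1439]);


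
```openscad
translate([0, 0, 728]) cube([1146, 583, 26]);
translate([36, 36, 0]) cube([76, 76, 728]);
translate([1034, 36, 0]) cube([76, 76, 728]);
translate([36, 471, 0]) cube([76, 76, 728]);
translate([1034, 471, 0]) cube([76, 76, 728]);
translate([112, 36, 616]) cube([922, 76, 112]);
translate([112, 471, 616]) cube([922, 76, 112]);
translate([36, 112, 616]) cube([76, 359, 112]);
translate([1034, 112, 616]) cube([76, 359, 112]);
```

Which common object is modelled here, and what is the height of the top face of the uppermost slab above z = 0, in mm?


A table. The table height is 754 mm.

A 1146×583×26 slab sits at z = 728 on four 76 mm square posts — a table. The top surface is at 728 + 26 = 754 mm.


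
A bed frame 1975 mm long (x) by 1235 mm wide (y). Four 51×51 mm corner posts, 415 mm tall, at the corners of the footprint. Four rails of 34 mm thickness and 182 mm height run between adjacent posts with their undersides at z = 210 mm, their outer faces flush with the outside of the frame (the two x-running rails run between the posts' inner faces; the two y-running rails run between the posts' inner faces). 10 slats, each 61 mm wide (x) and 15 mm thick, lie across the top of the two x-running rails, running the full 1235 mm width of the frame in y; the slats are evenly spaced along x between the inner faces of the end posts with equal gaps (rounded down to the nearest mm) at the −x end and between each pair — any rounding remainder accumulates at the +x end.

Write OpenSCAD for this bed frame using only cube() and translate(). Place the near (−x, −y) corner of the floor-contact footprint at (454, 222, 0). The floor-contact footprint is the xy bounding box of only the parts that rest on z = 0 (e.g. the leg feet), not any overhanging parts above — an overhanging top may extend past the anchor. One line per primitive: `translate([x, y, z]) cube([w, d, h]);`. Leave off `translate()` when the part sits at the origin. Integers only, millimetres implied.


// slat z = rail_z + rail_h = 210 + 182 = 392
// slat gap = ⌊(1873 − 10·61) / 11⌋ = 114
translate([454, 222, 0]) cube([51, 51, 415]);
translate([454, 1406, 0]) cube([51, 51, 415]);
translate([2378, 222, 0]) cube([51, 51, 415]);
translate([2378, 1406, 0]) cube([51, 51, 415]);
translate([505, 222, 210]) cube([1873, 34, 182]);
translate([505, 1423, 210]) cube([1873, 34, 182]);
translate([454, 273, 210]) cube([34, 1133, 182]);
translate([2395, 273, 210]) cube([34, 1133, 182]);
translate([619, 222, 392]) cube([61, 1235, 15]);
translate([794, 222, 392]) cube([61, 1235, 15]);
translate([969, 222, 392]) cube([61, 1235, 15]);
translate([1144, 222, 392]) cube([61, 1235, 15]);
translate([1319, 222, 392]) cube([61, 1235, 15]);
translate([1494, 222, 392]) cube([61, 1235, 15]);
translate([1669, 222, 392]) cube([61, 1235, 15]);
translate([1844, 222, 392]) cube([61, 1235, 15]);
translate([2019, 222, 392]) cube([61, 1235, 15]);
translate([2194, 222, 392]) cube([61, 1235, 15]);


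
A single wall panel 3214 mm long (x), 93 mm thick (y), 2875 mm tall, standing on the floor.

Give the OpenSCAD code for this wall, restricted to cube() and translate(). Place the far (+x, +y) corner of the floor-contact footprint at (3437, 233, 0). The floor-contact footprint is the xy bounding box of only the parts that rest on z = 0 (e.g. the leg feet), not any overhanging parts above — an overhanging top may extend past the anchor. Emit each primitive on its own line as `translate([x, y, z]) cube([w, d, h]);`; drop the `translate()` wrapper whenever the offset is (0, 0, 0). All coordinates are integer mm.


translate([223, 140, 0]) cube([3214, 93, 2875]);


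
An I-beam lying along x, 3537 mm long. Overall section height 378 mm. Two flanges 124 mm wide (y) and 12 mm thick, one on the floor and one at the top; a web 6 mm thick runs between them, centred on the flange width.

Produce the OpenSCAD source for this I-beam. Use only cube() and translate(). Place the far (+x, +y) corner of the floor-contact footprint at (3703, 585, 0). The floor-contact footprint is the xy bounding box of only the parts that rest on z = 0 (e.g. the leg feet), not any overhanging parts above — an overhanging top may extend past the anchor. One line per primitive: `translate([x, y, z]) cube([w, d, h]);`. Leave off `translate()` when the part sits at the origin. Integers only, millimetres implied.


translate([166, 461, 0]) cube([3537, 124, 12]);
translate([166, 520, 12]) cube([3537, 6, 354]);
translate([166, 461, 366]) cube([3537, 124, 12]);


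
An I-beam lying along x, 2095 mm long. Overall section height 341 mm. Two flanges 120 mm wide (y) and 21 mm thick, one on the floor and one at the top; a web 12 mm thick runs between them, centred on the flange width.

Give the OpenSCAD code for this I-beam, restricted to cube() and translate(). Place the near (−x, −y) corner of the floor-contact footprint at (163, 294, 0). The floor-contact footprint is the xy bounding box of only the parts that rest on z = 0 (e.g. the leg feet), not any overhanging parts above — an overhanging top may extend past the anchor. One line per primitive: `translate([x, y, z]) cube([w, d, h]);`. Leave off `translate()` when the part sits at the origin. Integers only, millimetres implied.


translate([163, 294, 0]) cube([2095, 120, 21]);
translate([163, 348, 21]) cube([2095, 12, 299]);
translate([163, 294, 320]) cube([2095, 120, 21]);


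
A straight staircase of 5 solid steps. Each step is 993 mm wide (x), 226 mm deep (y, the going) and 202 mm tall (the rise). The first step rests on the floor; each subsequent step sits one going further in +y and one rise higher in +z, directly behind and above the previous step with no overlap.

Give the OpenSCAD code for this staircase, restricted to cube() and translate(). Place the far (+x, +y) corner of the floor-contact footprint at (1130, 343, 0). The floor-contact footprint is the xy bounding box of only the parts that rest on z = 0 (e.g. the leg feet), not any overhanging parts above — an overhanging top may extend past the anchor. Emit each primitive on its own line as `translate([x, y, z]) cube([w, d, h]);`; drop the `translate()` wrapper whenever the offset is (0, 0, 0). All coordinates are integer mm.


translate([137, 117, 0]) cube([993, 226, 202]);
translate([137, 343, 202]) cube([993, 226, 202]);
translate([137, 569, 404]) cube([993, 226, 202]);
translate([137, 795, 606]) cube([993, 226, 202]);
translate([137, 1021, 808]) cube([993, 226, 202]);


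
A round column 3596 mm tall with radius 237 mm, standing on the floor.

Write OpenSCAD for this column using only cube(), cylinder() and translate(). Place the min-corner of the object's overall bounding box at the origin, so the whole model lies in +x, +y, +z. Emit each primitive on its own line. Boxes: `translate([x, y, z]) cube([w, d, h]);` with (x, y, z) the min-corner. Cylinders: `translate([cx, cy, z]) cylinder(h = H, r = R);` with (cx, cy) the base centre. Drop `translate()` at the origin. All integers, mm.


translate([237, 237, 0]) cylinder(h = 3596, r = 237);


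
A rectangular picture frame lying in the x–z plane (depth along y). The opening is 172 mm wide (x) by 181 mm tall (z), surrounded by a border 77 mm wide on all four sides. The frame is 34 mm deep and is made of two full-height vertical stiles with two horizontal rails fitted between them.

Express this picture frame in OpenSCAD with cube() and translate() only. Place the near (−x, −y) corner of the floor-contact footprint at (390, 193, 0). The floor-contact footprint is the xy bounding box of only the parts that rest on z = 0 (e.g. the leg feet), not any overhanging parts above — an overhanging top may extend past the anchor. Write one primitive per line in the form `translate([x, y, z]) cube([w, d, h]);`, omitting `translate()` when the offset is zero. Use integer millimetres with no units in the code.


translate([390, 193, 0]) cube([77, 34, 335]);
translate([639, 193, 0]) cube([77, 34, 335]);
translate([467, 193, 0]) cube([172, 34, 77]);
translate([467, 193, 258]) cube([172, 34, 77]);


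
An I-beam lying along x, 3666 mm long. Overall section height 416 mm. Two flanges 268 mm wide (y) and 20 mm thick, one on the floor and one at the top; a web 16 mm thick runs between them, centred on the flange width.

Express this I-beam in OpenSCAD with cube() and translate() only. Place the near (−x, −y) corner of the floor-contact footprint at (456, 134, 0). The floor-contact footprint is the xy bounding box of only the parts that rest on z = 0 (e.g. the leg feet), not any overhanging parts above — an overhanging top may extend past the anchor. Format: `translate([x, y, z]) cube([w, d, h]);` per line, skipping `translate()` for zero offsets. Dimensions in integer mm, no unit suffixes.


translate([456, 134, 0]) cube([3666, 268, 20]);
translate([456, 260, 20]) cube([3666, 16, 376]);
translate([456, 134, 396]) cube([3666, 268, 20]);


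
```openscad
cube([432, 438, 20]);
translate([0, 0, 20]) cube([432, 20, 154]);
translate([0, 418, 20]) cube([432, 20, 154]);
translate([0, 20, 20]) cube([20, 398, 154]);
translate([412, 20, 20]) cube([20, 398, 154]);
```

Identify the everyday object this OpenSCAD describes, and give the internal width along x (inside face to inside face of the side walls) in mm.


An open box. The internal width is 392 mm.

A 432×438 base slab with four walls standing on it — an open box. The base is 432 mm wide and the walls are 20 mm thick, so the internal width is 432 − 2 × 20 = 392 mm.


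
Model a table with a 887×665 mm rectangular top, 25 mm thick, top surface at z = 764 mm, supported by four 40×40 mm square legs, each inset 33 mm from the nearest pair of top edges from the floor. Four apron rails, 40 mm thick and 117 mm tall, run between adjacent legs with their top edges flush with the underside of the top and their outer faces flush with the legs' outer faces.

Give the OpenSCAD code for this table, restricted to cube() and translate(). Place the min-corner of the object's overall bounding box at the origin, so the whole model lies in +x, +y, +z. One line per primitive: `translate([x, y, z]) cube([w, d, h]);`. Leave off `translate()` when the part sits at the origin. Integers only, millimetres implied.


// leg_h = 764 - 25 = 739
// apron z = 739 - 117 = 622
translate([0, 0, 739]) cube([887, 665, 25]);
translate([33, 33, 0]) cube([40, 40, 739]);
translate([814, 33, 0]) cube([40, 40, 739]);
translate([33, 592, 0]) cube([40, 40, 739]);
translate([814, 592, 0]) cube([40, 40, 739]);
translate([73, 33, 622]) cube([741, 40, 117]);
translate([73, 592, 622]) cube([741, 40, 117]);
translate([33, 73, 622]) cube([40, 519, 117]);
translate([814, 73, 622]) cube([40, 519, 117]);


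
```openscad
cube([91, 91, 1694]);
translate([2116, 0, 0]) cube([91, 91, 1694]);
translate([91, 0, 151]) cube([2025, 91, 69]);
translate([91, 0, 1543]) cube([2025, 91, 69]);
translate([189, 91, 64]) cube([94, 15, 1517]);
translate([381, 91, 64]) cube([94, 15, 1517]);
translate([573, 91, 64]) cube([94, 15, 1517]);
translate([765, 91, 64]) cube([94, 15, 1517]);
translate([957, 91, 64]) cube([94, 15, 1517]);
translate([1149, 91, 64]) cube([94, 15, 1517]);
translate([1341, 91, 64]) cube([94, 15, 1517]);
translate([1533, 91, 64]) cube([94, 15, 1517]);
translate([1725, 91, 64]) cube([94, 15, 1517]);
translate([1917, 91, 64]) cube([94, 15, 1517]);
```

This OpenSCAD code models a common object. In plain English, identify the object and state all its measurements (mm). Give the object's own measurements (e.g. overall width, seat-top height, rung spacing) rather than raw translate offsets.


A fence section. Two 91×91 mm posts, 1694 mm tall, stand on the floor with a clear span of 2025 mm between their inner faces. Two horizontal rails of 91×69 mm section span the gap between the posts with their undersides at z = 151 mm and z = 1543 mm, flush with the posts' −y face. 10 pickets, each 94 mm wide, 15 mm thick and 1517 mm tall, are fixed to the +y face of the rails with their bottoms at z = 64 mm, spaced across the span with a 98 mm gap after the −x post and between neighbouring pickets, with 105 mm left before the +x post.


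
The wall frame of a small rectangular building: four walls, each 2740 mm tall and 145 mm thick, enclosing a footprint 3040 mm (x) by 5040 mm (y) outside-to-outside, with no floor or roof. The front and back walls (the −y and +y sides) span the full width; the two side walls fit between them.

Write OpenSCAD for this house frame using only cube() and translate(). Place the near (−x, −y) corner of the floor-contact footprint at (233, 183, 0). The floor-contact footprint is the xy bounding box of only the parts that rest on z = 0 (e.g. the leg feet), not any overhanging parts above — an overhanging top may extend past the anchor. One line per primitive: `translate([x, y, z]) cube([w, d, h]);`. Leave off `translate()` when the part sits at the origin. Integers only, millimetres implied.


translate([233, 183, 0]) cube([3040, 145, 2740]);
translate([233, 5078, 0]) cube([3040, 145, 2740]);
translate([233, 328, 0]) cube([145, 4750, 2740]);
translate([3128, 328, 0]) cube([145, 4750, 2740]);


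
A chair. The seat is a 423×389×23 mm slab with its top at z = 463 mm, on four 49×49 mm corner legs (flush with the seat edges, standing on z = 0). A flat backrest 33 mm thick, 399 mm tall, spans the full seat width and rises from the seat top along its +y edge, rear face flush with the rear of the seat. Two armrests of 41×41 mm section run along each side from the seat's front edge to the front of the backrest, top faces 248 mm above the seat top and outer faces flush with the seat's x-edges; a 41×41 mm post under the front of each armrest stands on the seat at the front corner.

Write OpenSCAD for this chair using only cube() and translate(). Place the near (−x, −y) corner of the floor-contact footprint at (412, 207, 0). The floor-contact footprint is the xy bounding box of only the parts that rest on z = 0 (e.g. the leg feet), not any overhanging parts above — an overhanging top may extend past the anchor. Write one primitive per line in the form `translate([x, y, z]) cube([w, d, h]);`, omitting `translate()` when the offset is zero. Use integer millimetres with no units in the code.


// leg_h = 463 - 23 = 440
// arm post h = 248 - 41 = 207
translate([412, 207, 440]) cube([423, 389, 23]);
translate([412, 207, 0]) cube([49, 49, 440]);
translate([786, 207, 0]) cube([49, 49, 440]);
translate([412, 547, 0]) cube([49, 49, 440]);
translate([786, 547, 0]) cube([49, 49, 440]);
translate([412, 563, 463]) cube([423, 33, 399]);
translate([412, 207, 670]) cube([41, 356, 41]);
translate([794, 207, 670]) cube([41, 356, 41]);
translate([412, 207, 463]) cube([41, 41, 207]);
translate([794, 207, 463]) cube([41, 41, 207]);


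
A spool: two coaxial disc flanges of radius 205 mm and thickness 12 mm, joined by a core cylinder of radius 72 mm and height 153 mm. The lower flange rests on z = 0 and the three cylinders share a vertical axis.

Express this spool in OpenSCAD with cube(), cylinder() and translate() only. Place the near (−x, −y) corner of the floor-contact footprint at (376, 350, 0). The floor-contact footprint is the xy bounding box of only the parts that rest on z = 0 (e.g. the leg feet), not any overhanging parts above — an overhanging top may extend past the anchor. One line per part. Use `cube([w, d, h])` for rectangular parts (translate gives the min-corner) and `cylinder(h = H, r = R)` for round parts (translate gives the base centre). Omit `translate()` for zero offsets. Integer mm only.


translate([581, 555, 0]) cylinder(h = 12, r = 205);
translate([581, 555, 12]) cylinder(h = 153, r = 72);
translate([581, 555, 165]) cylinder(h = 12, r = 205);


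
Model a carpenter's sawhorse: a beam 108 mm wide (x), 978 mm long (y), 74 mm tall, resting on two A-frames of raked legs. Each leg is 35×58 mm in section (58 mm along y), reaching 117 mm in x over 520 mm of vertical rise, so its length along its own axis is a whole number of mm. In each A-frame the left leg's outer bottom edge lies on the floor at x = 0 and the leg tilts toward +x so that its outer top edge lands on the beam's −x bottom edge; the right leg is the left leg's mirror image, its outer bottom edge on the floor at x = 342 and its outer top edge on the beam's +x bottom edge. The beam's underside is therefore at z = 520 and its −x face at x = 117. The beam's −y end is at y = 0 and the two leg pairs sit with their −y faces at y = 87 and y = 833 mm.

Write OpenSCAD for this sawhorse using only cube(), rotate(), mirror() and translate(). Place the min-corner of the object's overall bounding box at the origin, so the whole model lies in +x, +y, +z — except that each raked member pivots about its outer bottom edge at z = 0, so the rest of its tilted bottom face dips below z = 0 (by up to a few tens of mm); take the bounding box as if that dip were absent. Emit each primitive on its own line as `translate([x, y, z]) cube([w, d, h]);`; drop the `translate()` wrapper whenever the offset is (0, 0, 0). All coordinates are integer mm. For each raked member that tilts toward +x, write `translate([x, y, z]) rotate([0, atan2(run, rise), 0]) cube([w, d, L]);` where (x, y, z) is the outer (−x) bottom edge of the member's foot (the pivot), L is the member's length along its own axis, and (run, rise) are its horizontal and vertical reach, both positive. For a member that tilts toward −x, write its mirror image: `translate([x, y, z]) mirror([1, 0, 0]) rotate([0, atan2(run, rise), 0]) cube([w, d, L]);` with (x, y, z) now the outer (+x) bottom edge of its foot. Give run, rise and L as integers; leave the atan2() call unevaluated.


// leg length = √(117² + 520²) = 533
// right-leg outer foot x = 2·117 + 108 = 342
// beam min-corner = (117, 0, 520)
translate([117, 0, 520]) cube([108, 978, 74]);
translate([0, 87, 0]) rotate([0, atan2(117, 520), 0]) cube([35, 58, 533]);
translate([342, 87, 0]) mirror([1, 0, 0]) rotate([0, atan2(117, 520), 0]) cube([35, 58, 533]);
translate([0, 833, 0]) rotate([0, atan2(117, 520), 0]) cube([35, 58, 533]);
translate([342, 833, 0]) mirror([1, 0, 0]) rotate([0, atan2(117, 520), 0]) cube([35, 58, 533]);


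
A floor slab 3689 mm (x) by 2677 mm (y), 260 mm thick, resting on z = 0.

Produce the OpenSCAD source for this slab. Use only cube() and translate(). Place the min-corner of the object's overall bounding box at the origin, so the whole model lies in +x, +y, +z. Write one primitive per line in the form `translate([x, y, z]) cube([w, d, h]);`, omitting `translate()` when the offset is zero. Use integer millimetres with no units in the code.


cube([3689, 2677, 260]);


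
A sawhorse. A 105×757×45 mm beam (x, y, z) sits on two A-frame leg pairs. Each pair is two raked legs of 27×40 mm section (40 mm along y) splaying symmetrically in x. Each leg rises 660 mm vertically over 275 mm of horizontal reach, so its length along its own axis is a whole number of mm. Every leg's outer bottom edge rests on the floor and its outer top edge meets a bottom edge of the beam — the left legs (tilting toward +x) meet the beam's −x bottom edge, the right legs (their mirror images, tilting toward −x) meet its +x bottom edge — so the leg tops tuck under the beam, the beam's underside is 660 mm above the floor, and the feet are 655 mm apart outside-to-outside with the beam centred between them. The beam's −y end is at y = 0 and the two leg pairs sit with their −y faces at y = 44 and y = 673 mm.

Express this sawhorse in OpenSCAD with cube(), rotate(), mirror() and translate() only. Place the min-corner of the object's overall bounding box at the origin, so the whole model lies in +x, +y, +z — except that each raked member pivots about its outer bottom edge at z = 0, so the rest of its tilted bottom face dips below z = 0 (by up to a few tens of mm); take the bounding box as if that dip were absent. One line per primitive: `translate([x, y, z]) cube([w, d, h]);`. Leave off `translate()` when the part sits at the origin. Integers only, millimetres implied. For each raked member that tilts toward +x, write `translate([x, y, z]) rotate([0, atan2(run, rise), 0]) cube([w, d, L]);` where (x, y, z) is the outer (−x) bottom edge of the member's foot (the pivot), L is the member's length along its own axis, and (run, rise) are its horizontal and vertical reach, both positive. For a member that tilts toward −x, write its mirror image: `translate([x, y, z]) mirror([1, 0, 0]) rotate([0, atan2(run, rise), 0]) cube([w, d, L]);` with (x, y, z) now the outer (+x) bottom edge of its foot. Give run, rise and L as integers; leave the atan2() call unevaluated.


// leg length = √(275² + 660²) = 715
// right-leg outer foot x = 2·275 + 105 = 655
// beam min-corner = (275, 0, 660)
translate([275, 0, 660]) cube([105, 757, 45]);
translate([0, 44, 0]) rotate([0, atan2(275, 660), 0]) cube([27, 40, 715]);
translate([655, 44, 0]) mirror([1, 0, 0]) rotate([0, atan2(275, 660), 0]) cube([27, 40, 715]);
translate([0, 673, 0]) rotate([0, atan2(275, 660), 0]) cube([27, 40, 715]);
translate([655, 673, 0]) mirror([1, 0, 0]) rotate([0, atan2(275, 660), 0]) cube([27, 40, 715]);
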